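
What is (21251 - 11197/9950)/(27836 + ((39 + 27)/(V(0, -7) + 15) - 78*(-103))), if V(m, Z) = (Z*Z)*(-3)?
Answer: 23492917/39655725 ≈ 0.59242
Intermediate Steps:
V(m, Z) = -3*Z² (V(m, Z) = Z²*(-3) = -3*Z²)
(21251 - 11197/9950)/(27836 + ((39 + 27)/(V(0, -7) + 15) - 78*(-103))) = (21251 - 11197/9950)/(27836 + ((39 + 27)/(-3*(-7)² + 15) - 78*(-103))) = (21251 - 11197*1/9950)/(27836 + (66/(-3*49 + 15) + 8034)) = (21251 - 11197/9950)/(27836 + (66/(-147 + 15) + 8034)) = 211436253/(9950*(27836 + (66/(-132) + 8034))) = 211436253/(9950*(27836 + (66*(-1/132) + 8034))) = 211436253/(9950*(27836 + (-½ + 8034))) = 211436253/(9950*(27836 + 16067/2)) = 211436253/(9950*(71739/2)) = (211436253/9950)*(2/71739) = 23492917/39655725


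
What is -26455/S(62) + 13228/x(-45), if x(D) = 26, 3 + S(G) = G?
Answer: 46311/767 ≈ 60.379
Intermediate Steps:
S(G) = -3 + G
-26455/S(62) + 13228/x(-45) = -26455/(-3 + 62) + 13228/26 = -26455/59 + 13228*(1/26) = -26455*1/59 + 6614/13 = -26455/59 + 6614/13 = 46311/767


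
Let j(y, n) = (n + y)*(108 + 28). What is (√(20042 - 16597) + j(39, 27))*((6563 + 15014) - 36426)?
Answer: -133284624 - 14849*√3445 ≈ -1.3416e+8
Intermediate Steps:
j(y, n) = 136*n + 136*y (j(y, n) = (n + y)*136 = 136*n + 136*y)
(√(20042 - 16597) + j(39, 27))*((6563 + 15014) - 36426) = (√(20042 - 16597) + (136*27 + 136*39))*((6563 + 15014) - 36426) = (√3445 + (3672 + 5304))*(21577 - 36426) = (√3445 + 8976)*(-14849) = (8976 + √3445)*(-14849) = -133284624 - 14849*√3445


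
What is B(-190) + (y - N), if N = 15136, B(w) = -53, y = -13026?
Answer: -28215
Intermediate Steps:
B(-190) + (y - N) = -53 + (-13026 - 1*15136) = -53 + (-13026 - 15136) = -53 - 28162 = -28215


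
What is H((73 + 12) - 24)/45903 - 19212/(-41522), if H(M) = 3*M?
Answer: 11403679/24435697 ≈ 0.46668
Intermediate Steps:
H((73 + 12) - 24)/45903 - 19212/(-41522) = (3*((73 + 12) - 24))/45903 - 19212/(-41522) = (3*(85 - 24))*(1/45903) - 19212*(-1/41522) = (3*61)*(1/45903) + 9606/20761 = 183*(1/45903) + 9606/20761 = 61/15301 + 9606/20761 = 11403679/24435697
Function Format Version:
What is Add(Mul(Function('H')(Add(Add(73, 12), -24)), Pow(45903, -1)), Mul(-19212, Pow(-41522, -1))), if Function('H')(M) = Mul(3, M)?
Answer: Rational(11403679, 24435697) ≈ 0.46668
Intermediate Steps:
Add(Mul(Function('H')(Add(Add(73, 12), -24)), Pow(45903, -1)), Mul(-19212, Pow(-41522, -1))) = Add(Mul(Mul(3, Add(Add(73, 12), -24)), Pow(45903, -1)), Mul(-19212, Pow(-41522, -1))) = Add(Mul(Mul(3, Add(85, -24)), Rational(1, 45903)), Mul(-19212, Rational(-1, 41522))) = Add(Mul(Mul(3, 61), Rational(1, 45903)), Rational(9606, 20761)) = Add(Mul(183, Rational(1, 45903)), Rational(9606, 20761)) = Add(Rational(61, 15301), Rational(9606, 20761)) = Rational(11403679, 24435697)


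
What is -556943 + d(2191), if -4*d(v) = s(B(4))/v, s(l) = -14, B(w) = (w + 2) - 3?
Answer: -348646317/626 ≈ -5.5694e+5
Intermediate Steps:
B(w) = -1 + w (B(w) = (2 + w) - 3 = -1 + w)
d(v) = 7/(2*v) (d(v) = -(-7)/(2*v) = 7/(2*v))
-556943 + d(2191) = -556943 + (7/2)/2191 = -556943 + (7/2)*(1/2191) = -556943 + 1/626 = -348646317/626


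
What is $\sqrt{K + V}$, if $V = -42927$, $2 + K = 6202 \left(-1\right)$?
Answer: $3 i \sqrt{5459} \approx 221.66 i$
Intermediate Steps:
$K = -6204$ ($K = -2 + 6202 \left(-1\right) = -2 - 6202 = -6204$)
$\sqrt{K + V} = \sqrt{-6204 - 42927} = \sqrt{-49131} = 3 i \sqrt{5459}$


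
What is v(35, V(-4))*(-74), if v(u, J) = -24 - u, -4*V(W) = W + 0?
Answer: 4366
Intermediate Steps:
V(W) = -W/4 (V(W) = -(W + 0)/4 = -W/4)
v(35, V(-4))*(-74) = (-24 - 1*35)*(-74) = (-24 - 35)*(-74) = -59*(-74) = 4366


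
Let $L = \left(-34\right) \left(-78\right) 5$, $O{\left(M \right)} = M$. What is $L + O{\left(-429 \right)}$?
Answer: $12831$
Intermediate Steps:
$L = 13260$ ($L = 2652 \cdot 5 = 13260$)
$L + O{\left(-429 \right)} = 13260 - 429 = 12831$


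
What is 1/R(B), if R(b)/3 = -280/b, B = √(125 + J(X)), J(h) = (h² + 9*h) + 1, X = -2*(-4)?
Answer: -√262/840 ≈ -0.019270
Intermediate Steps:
X = 8
J(h) = 1 + h² + 9*h
B = √262 (B = √(125 + (1 + 8² + 9*8)) = √(125 + (1 + 64 + 72)) = √(125 + 137) = √262 ≈ 16.186)
R(b) = -840/b (R(b) = 3*(-280/b) = -840/b)
1/R(B) = 1/(-840*√262/262) = 1/(-420*√262/131) = -√262/840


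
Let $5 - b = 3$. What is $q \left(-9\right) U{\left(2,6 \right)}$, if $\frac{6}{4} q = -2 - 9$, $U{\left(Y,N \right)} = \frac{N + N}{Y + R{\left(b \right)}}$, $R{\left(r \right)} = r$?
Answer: $198$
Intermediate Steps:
$b = 2$ ($b = 5 - 3 = 2$)
$U{\left(Y,N \right)} = \frac{2 N}{2 + Y}$ ($U{\left(Y,N \right)} = \frac{N + N}{Y + 2} = \frac{2 N}{2 + Y}$)
$q = - \frac{22}{3}$ ($q = \frac{2 \left(-2 - 9\right)}{3} = \frac{2}{3} \left(-11\right) = - \frac{22}{3} \approx -7.3333$)
$q \left(-9\right) U{\left(2,6 \right)} = \left(- \frac{22}{3}\right) \left(-9\right) 2 \cdot 6 \frac{1}{2 + 2} = 66 \cdot 2 \cdot 6 \cdot \frac{1}{4} = 66 \cdot 3 = 198$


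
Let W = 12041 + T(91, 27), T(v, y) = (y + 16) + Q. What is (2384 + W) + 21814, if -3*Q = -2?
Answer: 108848/3 ≈ 36283.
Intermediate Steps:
Q = ⅔ (Q = -⅓*(-2) = ⅔ ≈ 0.66667)
T(v, y) = 50/3 + y (T(v, y) = (y + 16) + ⅔ = (16 + y) + ⅔ = 50/3 + y)
W = 36254/3 (W = 12041 + (50/3 + 27) = 12041 + 131/3 = 36254/3 ≈ 12085.)
(2384 + W) + 21814 = (2384 + 36254/3) + 21814 = 43406/3 + 21814 = 108848/3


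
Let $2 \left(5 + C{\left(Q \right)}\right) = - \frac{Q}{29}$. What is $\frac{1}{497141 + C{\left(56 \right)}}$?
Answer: $\frac{29}{14416916} \approx 2.0115 \cdot 10^{-6}$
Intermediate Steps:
$C{\left(Q \right)} = -5 - \frac{Q}{58}$ ($C{\left(Q \right)} = -5 + \frac{\left(-1\right) \frac{Q}{29}}{2} = -5 + \frac{\left(- \frac{1}{29}\right) Q}{2} = -5 - \frac{Q}{58}$)
$\frac{1}{497141 + C{\left(56 \right)}} = \frac{1}{497141 - \frac{173}{29}} = \frac{1}{\frac{14416916}{29}} = \frac{29}{14416916}$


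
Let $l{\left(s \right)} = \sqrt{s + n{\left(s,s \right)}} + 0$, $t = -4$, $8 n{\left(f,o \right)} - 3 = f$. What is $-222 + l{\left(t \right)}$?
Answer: $-222 + \frac{i \sqrt{66}}{4} \approx -222.0 + 2.031 i$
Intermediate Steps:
$n{\left(f,o \right)} = \frac{3}{8} + \frac{f}{8}$
$l{\left(s \right)} = \sqrt{\frac{3}{8} + \frac{9 s}{8}}$ ($l{\left(s \right)} = \sqrt{s + \left(\frac{3}{8} + \frac{s}{8}\right)} + 0 = \sqrt{\frac{3}{8} + \frac{9 s}{8}} + 0 = \sqrt{\frac{3}{8} + \frac{9 s}{8}}$)
$-222 + l{\left(t \right)} = -222 + \frac{\sqrt{6 + 18 \left(-4\right)}}{4} = -222 + \frac{\sqrt{6 - 72}}{4} = -222 + \frac{\sqrt{-66}}{4} = -222 + \frac{i \sqrt{66}}{4}$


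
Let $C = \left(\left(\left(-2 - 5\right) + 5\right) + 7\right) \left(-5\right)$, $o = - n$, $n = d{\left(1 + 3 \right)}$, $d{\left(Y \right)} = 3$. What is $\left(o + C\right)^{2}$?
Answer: $784$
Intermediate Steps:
$n = 3$
$o = -3$ ($o = \left(-1\right) 3 = -3$)
$C = -25$ ($C = \left(\left(-7 + 5\right) + 7\right) \left(-5\right) = \left(-2 + 7\right) \left(-5\right) = 5 \left(-5\right) = -25$)
$\left(o + C\right)^{2} = \left(-3 - 25\right)^{2} = \left(-28\right)^{2} = 784$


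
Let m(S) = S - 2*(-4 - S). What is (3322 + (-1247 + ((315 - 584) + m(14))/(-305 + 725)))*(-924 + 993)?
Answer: 20039463/140 ≈ 1.4314e+5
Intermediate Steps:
m(S) = 8 + 3*S (m(S) = S + (8 + 2*S) = 8 + 3*S)
(3322 + (-1247 + ((315 - 584) + m(14))/(-305 + 725)))*(-924 + 993) = (3322 + (-1247 + ((315 - 584) + (8 + 3*14))/(-305 + 725)))*(-924 + 993) = (3322 + (-1247 + (-269 + (8 + 42))/420))*69 = (3322 + (-1247 + (-269 + 50)*(1/420)))*69 = (3322 + (-1247 - 219*1/420))*69 = (3322 + (-1247 - 73/140))*69 = (3322 - 174653/140)*69 = (290427/140)*69 = 20039463/140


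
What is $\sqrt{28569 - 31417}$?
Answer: $4 i \sqrt{178} \approx 53.367 i$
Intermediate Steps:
$\sqrt{28569 - 31417} = \sqrt{-2848} = 4 i \sqrt{178}$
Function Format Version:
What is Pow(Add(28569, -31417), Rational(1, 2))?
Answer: Mul(4, I, Pow(178, Rational(1, 2))) ≈ Mul(53.367, I)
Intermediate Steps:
Pow(Add(28569, -31417), Rational(1, 2)) = Pow(-2848, Rational(1, 2)) = Mul(4, I, Pow(178, Rational(1, 2)))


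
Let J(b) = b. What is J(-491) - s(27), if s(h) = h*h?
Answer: -1220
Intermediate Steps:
s(h) = h**2
J(-491) - s(27) = -491 - 1*27**2 = -491 - 1*729 = -491 - 729 = -1220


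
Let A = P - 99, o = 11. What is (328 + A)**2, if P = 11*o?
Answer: 122500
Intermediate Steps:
P = 121 (P = 11*11 = 121)
A = 22 (A = 121 - 99 = 22)
(328 + A)**2 = (328 + 22)**2 = 350**2 = 122500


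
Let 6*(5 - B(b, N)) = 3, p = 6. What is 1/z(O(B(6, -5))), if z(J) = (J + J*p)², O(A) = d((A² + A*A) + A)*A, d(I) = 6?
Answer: 1/35721 ≈ 2.7995e-5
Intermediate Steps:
B(b, N) = 9/2 (B(b, N) = 5 - ⅙*3 = 5 - ½ = 9/2)
O(A) = 6*A
z(J) = 49*J² (z(J) = (J + J*6)² = (J + 6*J)² = (7*J)² = 49*J²)
1/z(O(B(6, -5))) = 1/(49*(6*(9/2))²) = 1/(49*27²) = 1/(49*729) = 1/35721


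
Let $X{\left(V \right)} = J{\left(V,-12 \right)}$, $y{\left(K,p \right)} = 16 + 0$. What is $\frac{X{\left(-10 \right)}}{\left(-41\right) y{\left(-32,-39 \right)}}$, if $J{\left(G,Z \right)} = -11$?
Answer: $\frac{11}{656} \approx 0.016768$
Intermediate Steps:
$y{\left(K,p \right)} = 16$
$X{\left(V \right)} = -11$
$\frac{X{\left(-10 \right)}}{\left(-41\right) y{\left(-32,-39 \right)}} = - \frac{11}{\left(-41\right) 16} = - \frac{11}{-656} = \left(-11\right) \left(- \frac{1}{656}\right) = \frac{11}{656}$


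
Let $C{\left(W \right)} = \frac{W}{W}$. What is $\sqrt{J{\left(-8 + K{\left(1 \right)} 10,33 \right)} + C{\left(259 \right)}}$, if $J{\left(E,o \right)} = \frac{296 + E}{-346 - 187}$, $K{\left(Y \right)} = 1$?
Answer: $\frac{\sqrt{125255}}{533} \approx 0.664$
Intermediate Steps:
$C{\left(W \right)} = 1$
$J{\left(E,o \right)} = - \frac{296}{533} - \frac{E}{533}$ ($J{\left(E,o \right)} = \frac{296 + E}{-533} = \left(296 + E\right) \left(- \frac{1}{533}\right) = - \frac{296}{533} - \frac{E}{533}$)
$\sqrt{J{\left(-8 + K{\left(1 \right)} 10,33 \right)} + C{\left(259 \right)}} = \sqrt{\left(- \frac{296}{533} - \frac{-8 + 1 \cdot 10}{533}\right) + 1} = \sqrt{\left(- \frac{296}{533} - \frac{-8 + 10}{533}\right) + 1} = \sqrt{\left(- \frac{296}{533} - \frac{2}{533}\right) + 1} = \sqrt{- \frac{298}{533} + 1} = \sqrt{\frac{235}{533}} = \frac{\sqrt{125255}}{533}$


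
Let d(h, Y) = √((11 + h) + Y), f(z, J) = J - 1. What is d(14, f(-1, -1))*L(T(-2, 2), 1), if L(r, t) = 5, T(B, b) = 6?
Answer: 5*√23 ≈ 23.979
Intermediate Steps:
f(z, J) = -1 + J
d(h, Y) = √(11 + Y + h)
d(14, f(-1, -1))*L(T(-2, 2), 1) = √(11 + (-1 - 1) + 14)*5 = √(11 - 2 + 14)*5 = √23*5 = 5*√23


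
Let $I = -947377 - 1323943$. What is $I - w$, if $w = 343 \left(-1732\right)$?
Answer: $-1677244$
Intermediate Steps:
$w = -594076$
$I = -2271320$ ($I = -947377 - 1323943 = -2271320$)
$I - w = -2271320 - -594076 = -2271320 + 594076 = -1677244$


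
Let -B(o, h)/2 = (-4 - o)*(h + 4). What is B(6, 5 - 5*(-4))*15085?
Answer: 8749300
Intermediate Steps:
B(o, h) = -2*(-4 - o)*(4 + h) (B(o, h) = -2*(-4 - o)*(h + 4) = -2*(-4 - o)*(4 + h))
B(6, 5 - 5*(-4))*15085 = (32 + 8*(5 - 5*(-4)) + 8*6 + 2*(5 - 5*(-4))*6)*15085 = (32 + 8*(5 + 20) + 48 + 2*(5 + 20)*6)*15085 = (32 + 8*25 + 48 + 2*25*6)*15085 = (32 + 200 + 48 + 300)*15085 = 580*15085 = 8749300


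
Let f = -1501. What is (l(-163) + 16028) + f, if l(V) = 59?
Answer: 14586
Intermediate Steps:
(l(-163) + 16028) + f = (59 + 16028) - 1501 = 16087 - 1501 = 14586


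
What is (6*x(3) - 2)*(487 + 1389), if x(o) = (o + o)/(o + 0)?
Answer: 18760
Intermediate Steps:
x(o) = 2 (x(o) = (2*o)/o = 2)
(6*x(3) - 2)*(487 + 1389) = (6*2 - 2)*(487 + 1389) = (12 - 2)*1876 = 10*1876 = 18760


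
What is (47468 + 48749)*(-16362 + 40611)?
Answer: 2333166033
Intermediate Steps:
(47468 + 48749)*(-16362 + 40611) = 96217*24249 = 2333166033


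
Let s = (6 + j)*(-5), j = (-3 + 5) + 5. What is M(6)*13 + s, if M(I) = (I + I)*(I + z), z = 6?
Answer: 1807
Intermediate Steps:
j = 7 (j = 2 + 5 = 7)
M(I) = 2*I*(6 + I) (M(I) = (I + I)*(I + 6) = (2*I)*(6 + I) = 2*I*(6 + I))
s = -65 (s = (6 + 7)*(-5) = 13*(-5) = -65)
M(6)*13 + s = (2*6*(6 + 6))*13 - 65 = (2*6*12)*13 - 65 = 144*13 - 65 = 1872 - 65 = 1807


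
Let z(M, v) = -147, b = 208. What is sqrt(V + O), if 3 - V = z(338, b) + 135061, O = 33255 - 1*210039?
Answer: I*sqrt(311695) ≈ 558.3*I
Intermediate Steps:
O = -176784 (O = 33255 - 210039 = -176784)
V = -134911 (V = 3 - (-147 + 135061) = 3 - 1*134914 = 3 - 134914 = -134911)
sqrt(V + O) = sqrt(-134911 - 176784) = sqrt(-311695) = I*sqrt(311695)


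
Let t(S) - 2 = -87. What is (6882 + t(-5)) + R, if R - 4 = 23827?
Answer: 30628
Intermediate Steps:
R = 23831 (R = 4 + 23827 = 23831)
t(S) = -85 (t(S) = 2 - 87 = -85)
(6882 + t(-5)) + R = (6882 - 85) + 23831 = 6797 + 23831 = 30628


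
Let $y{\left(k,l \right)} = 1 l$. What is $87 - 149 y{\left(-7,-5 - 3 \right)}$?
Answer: $1279$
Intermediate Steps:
$y{\left(k,l \right)} = l$
$87 - 149 y{\left(-7,-5 - 3 \right)} = 87 - 149 \left(-5 - 3\right) = 87 - -1192 = 87 + 1192 = 1279$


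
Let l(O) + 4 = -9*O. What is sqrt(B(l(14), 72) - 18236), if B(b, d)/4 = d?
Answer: 2*I*sqrt(4487) ≈ 133.97*I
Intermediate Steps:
l(O) = -4 - 9*O
B(b, d) = 4*d
sqrt(B(l(14), 72) - 18236) = sqrt(4*72 - 18236) = sqrt(288 - 18236) = sqrt(-17948) = 2*I*sqrt(4487)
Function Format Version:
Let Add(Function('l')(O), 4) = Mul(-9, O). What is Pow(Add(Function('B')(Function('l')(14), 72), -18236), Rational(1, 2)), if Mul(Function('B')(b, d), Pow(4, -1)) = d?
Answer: Mul(2, I, Pow(4487, Rational(1, 2))) ≈ Mul(133.97, I)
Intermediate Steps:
Function('l')(O) = Add(-4, Mul(-9, O))
Function('B')(b, d) = Mul(4, d)
Pow(Add(Function('B')(Function('l')(14), 72), -18236), Rational(1, 2)) = Pow(Add(Mul(4, 72), -18236), Rational(1, 2)) = Pow(Add(288, -18236), Rational(1, 2)) = Pow(-17948, Rational(1, 2)) = Mul(2, I, Pow(4487, Rational(1, 2)))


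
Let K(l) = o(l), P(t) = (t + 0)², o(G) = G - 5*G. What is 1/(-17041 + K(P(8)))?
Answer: -1/17297 ≈ -5.7813e-5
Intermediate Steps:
o(G) = -4*G
P(t) = t²
K(l) = -4*l
1/(-17041 + K(P(8))) = 1/(-17041 - 4*8²) = 1/(-17041 - 4*64) = 1/(-17041 - 256) = 1/(-17297) = -1/17297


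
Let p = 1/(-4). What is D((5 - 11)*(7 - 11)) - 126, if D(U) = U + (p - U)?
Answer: -505/4 ≈ -126.25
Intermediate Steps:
p = -¼ ≈ -0.25000
D(U) = -¼ (D(U) = U + (-¼ - U) = -¼)
D((5 - 11)*(7 - 11)) - 126 = -¼ - 126 = -505/4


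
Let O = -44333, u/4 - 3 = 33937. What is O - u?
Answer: -180093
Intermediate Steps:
u = 135760 (u = 12 + 4*33937 = 12 + 135748 = 135760)
O - u = -44333 - 1*135760 = -44333 - 135760 = -180093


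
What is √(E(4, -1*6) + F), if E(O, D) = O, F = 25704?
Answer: 2*√6427 ≈ 160.34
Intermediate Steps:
√(E(4, -1*6) + F) = √(4 + 25704) = √25708 = 2*√6427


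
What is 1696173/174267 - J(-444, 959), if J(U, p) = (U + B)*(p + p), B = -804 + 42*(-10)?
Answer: 185840288327/58089 ≈ 3.1992e+6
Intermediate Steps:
B = -1224 (B = -804 - 420 = -1224)
J(U, p) = 2*p*(-1224 + U) (J(U, p) = (U - 1224)*(p + p) = (-1224 + U)*(2*p) = 2*p*(-1224 + U))
1696173/174267 - J(-444, 959) = 1696173/174267 - 2*959*(-1224 - 444) = 1696173*(1/174267) - 2*959*(-1668) = 565391/58089 - 1*(-3199224) = 565391/58089 + 3199224 = 185840288327/58089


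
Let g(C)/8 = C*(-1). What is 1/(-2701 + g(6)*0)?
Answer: -1/2701 ≈ -0.00037023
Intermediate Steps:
g(C) = -8*C (g(C) = 8*(C*(-1)) = 8*(-C) = -8*C)
1/(-2701 + g(6)*0) = 1/(-2701 - 8*6*0) = 1/(-2701 - 48*0) = 1/(-2701 + 0) = 1/(-2701) = -1/2701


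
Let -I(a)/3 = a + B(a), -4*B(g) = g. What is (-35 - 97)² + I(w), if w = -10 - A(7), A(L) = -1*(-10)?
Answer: 17469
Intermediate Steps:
B(g) = -g/4
A(L) = 10
w = -20 (w = -10 - 1*10 = -10 - 10 = -20)
I(a) = -9*a/4 (I(a) = -3*(a - a/4) = -9*a/4)
(-35 - 97)² + I(w) = (-35 - 97)² - 9/4*(-20) = (-132)² + 45 = 17424 + 45 = 17469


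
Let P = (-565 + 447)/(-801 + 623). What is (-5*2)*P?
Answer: -590/89 ≈ -6.6292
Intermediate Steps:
P = 59/89 (P = -118/(-178) = -118*(-1/178) = 59/89 ≈ 0.66292)
(-5*2)*P = -5*2*(59/89) = -10*59/89 = -590/89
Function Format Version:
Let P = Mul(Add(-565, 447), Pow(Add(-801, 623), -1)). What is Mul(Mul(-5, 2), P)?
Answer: Rational(-590, 89) ≈ -6.6292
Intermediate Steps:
P = Rational(59, 89) (P = Mul(-118, Pow(-178, -1)) = Mul(-118, Rational(-1, 178)) = Rational(59, 89) ≈ 0.66292)
Mul(Mul(-5, 2), P) = Mul(Mul(-5, 2), Rational(59, 89)) = Mul(-10, Rational(59, 89)) = Rational(-590, 89)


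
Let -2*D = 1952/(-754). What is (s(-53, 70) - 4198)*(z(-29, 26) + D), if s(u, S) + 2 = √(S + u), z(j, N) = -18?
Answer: 26451600/377 - 6298*√17/377 ≈ 70095.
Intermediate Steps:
D = 488/377 (D = -976/(-754) = -976*(-1)/754 = -½*(-976/377) = 488/377 ≈ 1.2944)
s(u, S) = -2 + √(S + u)
(s(-53, 70) - 4198)*(z(-29, 26) + D) = ((-2 + √(70 - 53)) - 4198)*(-18 + 488/377) = ((-2 + √17) - 4198)*(-6298/377) = (-4200 + √17)*(-6298/377) = 26451600/377 - 6298*√17/377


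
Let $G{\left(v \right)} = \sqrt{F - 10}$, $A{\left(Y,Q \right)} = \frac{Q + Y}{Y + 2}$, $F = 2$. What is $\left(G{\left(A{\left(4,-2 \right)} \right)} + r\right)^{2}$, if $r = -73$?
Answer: $5321 - 292 i \sqrt{2} \approx 5321.0 - 412.95 i$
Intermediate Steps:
$A{\left(Y,Q \right)} = \frac{Q + Y}{2 + Y}$
$G{\left(v \right)} = 2 i \sqrt{2}$ ($G{\left(v \right)} = \sqrt{2 - 10} = \sqrt{-8} = 2 i \sqrt{2}$)
$\left(G{\left(A{\left(4,-2 \right)} \right)} + r\right)^{2} = \left(2 i \sqrt{2} - 73\right)^{2} = \left(-73 + 2 i \sqrt{2}\right)^{2}$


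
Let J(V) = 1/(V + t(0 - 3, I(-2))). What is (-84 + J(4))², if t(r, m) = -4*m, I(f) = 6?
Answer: 2825761/400 ≈ 7064.4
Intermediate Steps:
J(V) = 1/(-24 + V) (J(V) = 1/(V - 4*6) = 1/(V - 24) = 1/(-24 + V))
(-84 + J(4))² = (-84 + 1/(-24 + 4))² = (-84 + 1/(-20))² = (-84 - 1/20)² = (-1681/20)² = 2825761/400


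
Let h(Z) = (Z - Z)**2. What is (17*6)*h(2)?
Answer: 0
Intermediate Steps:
h(Z) = 0 (h(Z) = 0**2 = 0)
(17*6)*h(2) = (17*6)*0 = 102*0 = 0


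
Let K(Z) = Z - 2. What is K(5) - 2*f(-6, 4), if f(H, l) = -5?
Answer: 13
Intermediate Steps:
K(Z) = -2 + Z
K(5) - 2*f(-6, 4) = (-2 + 5) - 2*(-5) = 3 + 10 = 13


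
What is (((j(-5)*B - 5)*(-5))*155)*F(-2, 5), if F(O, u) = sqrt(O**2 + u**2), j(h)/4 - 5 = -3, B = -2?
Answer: 16275*sqrt(29) ≈ 87644.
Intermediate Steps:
j(h) = 8 (j(h) = 20 + 4*(-3) = 20 - 12 = 8)
(((j(-5)*B - 5)*(-5))*155)*F(-2, 5) = (((8*(-2) - 5)*(-5))*155)*sqrt((-2)**2 + 5**2) = (((-16 - 5)*(-5))*155)*sqrt(4 + 25) = (-21*(-5)*155)*sqrt(29) = (105*155)*sqrt(29) = 16275*sqrt(29)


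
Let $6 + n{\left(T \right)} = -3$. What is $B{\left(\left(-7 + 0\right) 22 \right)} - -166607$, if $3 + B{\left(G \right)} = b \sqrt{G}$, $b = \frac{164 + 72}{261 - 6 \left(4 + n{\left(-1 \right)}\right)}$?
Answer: $166604 + \frac{236 i \sqrt{154}}{291} \approx 1.666 \cdot 10^{5} + 10.064 i$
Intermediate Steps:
$n{\left(T \right)} = -9$ ($n{\left(T \right)} = -6 - 3 = -9$)
$b = \frac{236}{291}$ ($b = \frac{164 + 72}{261 - 6 \left(4 - 9\right)} = \frac{236}{261 - -30} = \frac{236}{261 + 30} = \frac{236}{291} \approx 0.811$)
$B{\left(G \right)} = -3 + \frac{236 \sqrt{G}}{291}$
$B{\left(\left(-7 + 0\right) 22 \right)} - -166607 = \left(-3 + \frac{236 \sqrt{\left(-7 + 0\right) 22}}{291}\right) - -166607 = \left(-3 + \frac{236 \sqrt{\left(-7\right) 22}}{291}\right) + 166607 = \left(-3 + \frac{236 \sqrt{-154}}{291}\right) + 166607 = \left(-3 + \frac{236 i \sqrt{154}}{291}\right) + 166607 = 166604 + \frac{236 i \sqrt{154}}{291}$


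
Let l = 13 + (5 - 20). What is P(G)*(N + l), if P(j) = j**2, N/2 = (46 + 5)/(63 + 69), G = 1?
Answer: -27/22 ≈ -1.2273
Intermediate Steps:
l = -2 (l = 13 - 15 = -2)
N = 17/22 (N = 2*((46 + 5)/(63 + 69)) = 2*(51/132) = 2*(51*(1/132)) = 2*(17/44) = 17/22 ≈ 0.77273)
P(G)*(N + l) = 1**2*(17/22 - 2) = 1*(-27/22) = -27/22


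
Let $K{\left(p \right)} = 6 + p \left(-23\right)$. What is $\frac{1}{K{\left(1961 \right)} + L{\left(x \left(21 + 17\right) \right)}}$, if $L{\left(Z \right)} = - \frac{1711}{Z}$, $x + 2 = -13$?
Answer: $- \frac{570}{25703579} \approx -2.2176 \cdot 10^{-5}$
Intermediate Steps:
$x = -15$ ($x = -2 - 13 = -15$)
$K{\left(p \right)} = 6 - 23 p$
$\frac{1}{K{\left(1961 \right)} + L{\left(x \left(21 + 17\right) \right)}} = \frac{1}{\left(6 - 45103\right) - \frac{1711}{\left(-15\right) \left(21 + 17\right)}} = \frac{1}{\left(6 - 45103\right) - \frac{1711}{\left(-15\right) 38}} = \frac{1}{-45097 - \frac{1711}{-570}} = \frac{1}{-45097 - - \frac{1711}{570}} = \frac{1}{-45097 + \frac{1711}{570}} = \frac{1}{- \frac{25703579}{570}} = - \frac{570}{25703579}$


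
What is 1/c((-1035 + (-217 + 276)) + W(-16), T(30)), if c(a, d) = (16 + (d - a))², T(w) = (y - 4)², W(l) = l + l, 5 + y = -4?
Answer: 1/1423249 ≈ 7.0262e-7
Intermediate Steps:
y = -9 (y = -5 - 4 = -9)
W(l) = 2*l
T(w) = 169 (T(w) = (-9 - 4)² = (-13)² = 169)
c(a, d) = (16 + d - a)²
1/c((-1035 + (-217 + 276)) + W(-16), T(30)) = 1/((16 + 169 - ((-1035 + (-217 + 276)) + 2*(-16)))²) = 1/((16 + 169 - ((-1035 + 59) - 32))²) = 1/((16 + 169 - (-976 - 32))²) = 1/((16 + 169 - 1*(-1008))²) = 1/((16 + 169 + 1008)²) = 1/(1193²) = 1/1423249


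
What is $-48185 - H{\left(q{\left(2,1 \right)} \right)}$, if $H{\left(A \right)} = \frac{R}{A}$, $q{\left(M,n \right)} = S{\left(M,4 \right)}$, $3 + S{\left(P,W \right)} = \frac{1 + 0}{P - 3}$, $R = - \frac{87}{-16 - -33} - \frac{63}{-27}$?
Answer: $- \frac{4914941}{102} \approx -48186.0$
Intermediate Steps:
$R = - \frac{142}{51}$ ($R = - \frac{87}{-16 + 33} - - \frac{7}{3} = - \frac{87}{17} + \frac{7}{3} = - \frac{142}{51} \approx -2.7843$)
$S{\left(P,W \right)} = -3 + \frac{1}{-3 + P}$ ($S{\left(P,W \right)} = -3 + \frac{1 + 0}{P - 3} = -3 + 1 \frac{1}{-3 + P} = -3 + \frac{1}{-3 + P}$)
$q{\left(M,n \right)} = \frac{10 - 3 M}{-3 + M}$
$H{\left(A \right)} = - \frac{142}{51 A}$
$-48185 - H{\left(q{\left(2,1 \right)} \right)} = -48185 - - \frac{142}{51 \frac{10 - 6}{-3 + 2}} = -48185 - - \frac{142}{51 \frac{10 - 6}{-1}} = -48185 - - \frac{142}{51 \left(\left(-1\right) 4\right)} = -48185 - - \frac{142}{51 \left(-4\right)} = -48185 - \left(- \frac{142}{51}\right) \left(- \frac{1}{4}\right) = -48185 - \frac{71}{102} = - \frac{4914941}{102}$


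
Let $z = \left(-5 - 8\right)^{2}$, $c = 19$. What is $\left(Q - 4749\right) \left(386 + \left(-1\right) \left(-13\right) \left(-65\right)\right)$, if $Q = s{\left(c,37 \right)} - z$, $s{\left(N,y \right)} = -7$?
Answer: $2260575$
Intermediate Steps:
$z = 169$ ($z = \left(-13\right)^{2} = 169$)
$Q = -176$ ($Q = -7 - 169 = -176$)
$\left(Q - 4749\right) \left(386 + \left(-1\right) \left(-13\right) \left(-65\right)\right) = \left(-176 - 4749\right) \left(386 + \left(-1\right) \left(-13\right) \left(-65\right)\right) = - 4925 \left(386 + 13 \left(-65\right)\right) = - 4925 \left(386 - 845\right) = \left(-4925\right) \left(-459\right) = 2260575$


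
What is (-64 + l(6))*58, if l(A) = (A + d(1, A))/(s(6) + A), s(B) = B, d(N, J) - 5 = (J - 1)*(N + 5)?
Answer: -21083/6 ≈ -3513.8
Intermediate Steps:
d(N, J) = 5 + (-1 + J)*(5 + N) (d(N, J) = 5 + (J - 1)*(N + 5) = 5 + (-1 + J)*(5 + N))
l(A) = (-1 + 7*A)/(6 + A) (l(A) = (A + (-1*1 + 5*A + A*1))/(6 + A) = (A + (-1 + 5*A + A))/(6 + A) = (A + (-1 + 6*A))/(6 + A) = (-1 + 7*A)/(6 + A))
(-64 + l(6))*58 = (-64 + (-1 + 7*6)/(6 + 6))*58 = (-64 + (-1 + 42)/12)*58 = (-64 + (1/12)*41)*58 = (-64 + 41/12)*58 = -727/12*58 = -21083/6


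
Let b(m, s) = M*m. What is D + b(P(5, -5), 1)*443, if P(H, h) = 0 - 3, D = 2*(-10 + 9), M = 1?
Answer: -1331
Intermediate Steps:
D = -2 (D = 2*(-1) = -2)
P(H, h) = -3
b(m, s) = m (b(m, s) = 1*m = m)
D + b(P(5, -5), 1)*443 = -2 - 3*443 = -2 - 1329 = -1331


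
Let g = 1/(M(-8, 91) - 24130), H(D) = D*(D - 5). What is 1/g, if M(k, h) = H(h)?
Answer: -16304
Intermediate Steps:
H(D) = D*(-5 + D)
M(k, h) = h*(-5 + h)
g = -1/16304 (g = 1/(91*(-5 + 91) - 24130) = 1/(91*86 - 24130) = 1/(7826 - 24130) = 1/(-16304) = -1/16304 ≈ -6.1335e-5)
1/g = 1/(-1/16304) = -16304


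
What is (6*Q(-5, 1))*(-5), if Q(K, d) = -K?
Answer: -150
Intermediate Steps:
(6*Q(-5, 1))*(-5) = (6*(-1*(-5)))*(-5) = (6*5)*(-5) = 30*(-5) = -150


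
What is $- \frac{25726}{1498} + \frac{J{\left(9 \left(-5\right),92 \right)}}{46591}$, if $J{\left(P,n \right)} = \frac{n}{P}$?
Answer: $- \frac{26968570393}{1570349655} \approx -17.174$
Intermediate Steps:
$- \frac{25726}{1498} + \frac{J{\left(9 \left(-5\right),92 \right)}}{46591} = - \frac{25726}{1498} + \frac{92 \frac{1}{9 \left(-5\right)}}{46591} = \left(-25726\right) \frac{1}{1498} + \frac{92}{-45} \cdot \frac{1}{46591} = - \frac{12863}{749} + 92 \left(- \frac{1}{45}\right) \frac{1}{46591} = - \frac{12863}{749} - \frac{92}{2096595} = - \frac{26968570393}{1570349655}$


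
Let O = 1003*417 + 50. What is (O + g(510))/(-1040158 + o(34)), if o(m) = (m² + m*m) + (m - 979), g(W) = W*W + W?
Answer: -678911/1038791 ≈ -0.65356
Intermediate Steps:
g(W) = W + W² (g(W) = W² + W = W + W²)
o(m) = -979 + m + 2*m² (o(m) = (m² + m²) + (-979 + m) = 2*m² + (-979 + m) = -979 + m + 2*m²)
O = 418301 (O = 418251 + 50 = 418301)
(O + g(510))/(-1040158 + o(34)) = (418301 + 510*(1 + 510))/(-1040158 + (-979 + 34 + 2*34²)) = (418301 + 510*511)/(-1040158 + (-979 + 34 + 2*1156)) = (418301 + 260610)/(-1040158 + (-979 + 34 + 2312)) = 678911/(-1040158 + 1367) = 678911/(-1038791) = 678911*(-1/1038791) = -678911/1038791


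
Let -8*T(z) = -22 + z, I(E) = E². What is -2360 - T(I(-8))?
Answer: -9419/4 ≈ -2354.8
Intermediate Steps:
T(z) = 11/4 - z/8 (T(z) = -(-22 + z)/8 = 11/4 - z/8)
-2360 - T(I(-8)) = -2360 - (11/4 - ⅛*(-8)²) = -2360 - (11/4 - ⅛*64) = -2360 - (11/4 - 8) = -2360 - 1*(-21/4) = -2360 + 21/4 = -9419/4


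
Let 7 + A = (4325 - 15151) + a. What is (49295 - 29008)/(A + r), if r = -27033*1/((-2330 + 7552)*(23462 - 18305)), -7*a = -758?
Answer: -182108649366/96271672313 ≈ -1.8916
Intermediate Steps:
a = 758/7 (a = -⅐*(-758) = 758/7 ≈ 108.29)
A = -75073/7 (A = -7 + ((4325 - 15151) + 758/7) = -7 + (-10826 + 758/7) = -7 - 75024/7 = -75073/7 ≈ -10725.)
r = -9011/8976618 (r = -27033/(5222*5157) = -27033/26929854 = -27033*1/26929854 = -9011/8976618 ≈ -0.0010038)
(49295 - 29008)/(A + r) = (49295 - 29008)/(-75073/7 - 9011/8976618) = 20287/(-96271672313/8976618) = 20287*(-8976618/96271672313) = -182108649366/96271672313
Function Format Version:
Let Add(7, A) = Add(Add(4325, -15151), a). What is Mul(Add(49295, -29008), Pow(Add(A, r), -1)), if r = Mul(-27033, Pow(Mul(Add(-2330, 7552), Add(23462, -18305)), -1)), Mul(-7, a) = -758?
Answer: Rational(-182108649366, 96271672313) ≈ -1.8916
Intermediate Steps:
a = Rational(758, 7) (a = Mul(Rational(-1, 7), -758) = Rational(758, 7) ≈ 108.29)
A = Rational(-75073, 7) (A = Add(-7, Add(Add(4325, -15151), Rational(758, 7))) = Add(-7, Add(-10826, Rational(758, 7))) = Add(-7, Rational(-75024, 7)) = Rational(-75073, 7) ≈ -10725.)
r = Rational(-9011, 8976618) (r = Mul(-27033, Pow(Mul(5222, 5157), -1)) = Mul(-27033, Pow(26929854, -1)) = Mul(-27033, Rational(1, 26929854)) = Rational(-9011, 8976618) ≈ -0.0010038)
Mul(Add(49295, -29008), Pow(Add(A, r), -1)) = Mul(Add(49295, -29008), Pow(Add(Rational(-75073, 7), Rational(-9011, 8976618)), -1)) = Mul(20287, Pow(Rational(-96271672313, 8976618), -1)) = Mul(20287, Rational(-8976618, 96271672313)) = Rational(-182108649366, 96271672313)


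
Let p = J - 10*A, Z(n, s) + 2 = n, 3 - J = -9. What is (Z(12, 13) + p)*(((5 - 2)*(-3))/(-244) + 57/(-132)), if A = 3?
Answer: 2120/671 ≈ 3.1595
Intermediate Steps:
J = 12 (J = 3 - 1*(-9) = 3 + 9 = 12)
Z(n, s) = -2 + n
p = -18 (p = 12 - 10*3 = 12 - 30 = -18)
(Z(12, 13) + p)*(((5 - 2)*(-3))/(-244) + 57/(-132)) = ((-2 + 12) - 18)*(((5 - 2)*(-3))/(-244) + 57/(-132)) = (10 - 18)*((3*(-3))*(-1/244) + 57*(-1/132)) = -8*(-9*(-1/244) - 19/44) = -8*(9/244 - 19/44) = -8*(-265/671) = 2120/671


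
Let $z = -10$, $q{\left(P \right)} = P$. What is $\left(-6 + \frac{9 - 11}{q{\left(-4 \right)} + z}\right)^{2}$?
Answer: $\frac{1681}{49} \approx 34.306$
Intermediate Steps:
$\left(-6 + \frac{9 - 11}{q{\left(-4 \right)} + z}\right)^{2} = \left(-6 + \frac{9 - 11}{-4 - 10}\right)^{2} = \left(-6 - \frac{2}{-14}\right)^{2} = \left(-6 - - \frac{1}{7}\right)^{2} = \left(-6 + \frac{1}{7}\right)^{2} = \left(- \frac{41}{7}\right)^{2} = \frac{1681}{49}$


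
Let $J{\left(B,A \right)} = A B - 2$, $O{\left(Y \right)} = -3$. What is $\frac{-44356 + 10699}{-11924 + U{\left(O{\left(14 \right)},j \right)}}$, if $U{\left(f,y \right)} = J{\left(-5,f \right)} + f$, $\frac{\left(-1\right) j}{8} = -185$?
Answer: $\frac{33657}{11914} \approx 2.825$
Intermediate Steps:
$J{\left(B,A \right)} = -2 + A B$
$j = 1480$ ($j = \left(-8\right) \left(-185\right) = 1480$)
$U{\left(f,y \right)} = -2 - 4 f$ ($U{\left(f,y \right)} = \left(-2 + f \left(-5\right)\right) + f = \left(-2 - 5 f\right) + f = -2 - 4 f$)
$\frac{-44356 + 10699}{-11924 + U{\left(O{\left(14 \right)},j \right)}} = \frac{-44356 + 10699}{-11924 - -10} = - \frac{33657}{-11924 + \left(-2 + 12\right)} = - \frac{33657}{-11924 + 10} = - \frac{33657}{-11914} = \left(-33657\right) \left(- \frac{1}{11914}\right) = \frac{33657}{11914}$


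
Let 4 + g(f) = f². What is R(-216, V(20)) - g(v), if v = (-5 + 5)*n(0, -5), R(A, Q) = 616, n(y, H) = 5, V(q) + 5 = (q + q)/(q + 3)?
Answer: 620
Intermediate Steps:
V(q) = -5 + 2*q/(3 + q) (V(q) = -5 + (q + q)/(q + 3) = -5 + (2*q)/(3 + q) = -5 + 2*q/(3 + q))
v = 0 (v = (-5 + 5)*5 = 0*5 = 0)
g(f) = -4 + f²
R(-216, V(20)) - g(v) = 616 - (-4 + 0²) = 616 - (-4 + 0) = 616 - 1*(-4) = 616 + 4 = 620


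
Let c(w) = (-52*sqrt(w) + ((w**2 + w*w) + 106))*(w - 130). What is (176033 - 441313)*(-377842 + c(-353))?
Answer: 32046177883520 - 6662772480*I*sqrt(353) ≈ 3.2046e+13 - 1.2518e+11*I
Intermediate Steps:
c(w) = (-130 + w)*(106 - 52*sqrt(w) + 2*w**2) (c(w) = (-52*sqrt(w) + ((w**2 + w**2) + 106))*(-130 + w) = (-52*sqrt(w) + (2*w**2 + 106))*(-130 + w) = (-52*sqrt(w) + (106 + 2*w**2))*(-130 + w) = (106 - 52*sqrt(w) + 2*w**2)*(-130 + w) = (-130 + w)*(106 - 52*sqrt(w) + 2*w**2))
(176033 - 441313)*(-377842 + c(-353)) = (176033 - 441313)*(-377842 + (-13780 - 260*(-353)**2 - (-18356)*I*sqrt(353) + 2*(-353)**3 + 106*(-353) + 6760*sqrt(-353))) = -265280*(-377842 + (-13780 - 260*124609 - (-18356)*I*sqrt(353) + 2*(-43986977) - 37418 + 6760*(I*sqrt(353)))) = -265280*(-377842 + (-13780 - 32398340 + 18356*I*sqrt(353) - 87973954 - 37418 + 6760*I*sqrt(353))) = -265280*(-377842 + (-120423492 + 25116*I*sqrt(353))) = -265280*(-120801334 + 25116*I*sqrt(353)) = 32046177883520 - 6662772480*I*sqrt(353)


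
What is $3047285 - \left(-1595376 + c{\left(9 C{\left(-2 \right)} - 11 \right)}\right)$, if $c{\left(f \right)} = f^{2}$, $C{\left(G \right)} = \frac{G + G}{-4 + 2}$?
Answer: $4642612$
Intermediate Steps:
$C{\left(G \right)} = - G$ ($C{\left(G \right)} = \frac{2 G}{-2} = 2 G \left(- \frac{1}{2}\right) = - G$)
$3047285 - \left(-1595376 + c{\left(9 C{\left(-2 \right)} - 11 \right)}\right) = 3047285 - \left(-1595376 + \left(9 \left(\left(-1\right) \left(-2\right)\right) - 11\right)^{2}\right) = 3047285 - \left(-1595376 + \left(9 \cdot 2 - 11\right)^{2}\right) = 3047285 - \left(-1595376 + \left(18 - 11\right)^{2}\right) = 3047285 - \left(-1595376 + 7^{2}\right) = 3047285 - \left(-1595376 + 49\right) = 3047285 - -1595327 = 3047285 + 1595327 = 4642612$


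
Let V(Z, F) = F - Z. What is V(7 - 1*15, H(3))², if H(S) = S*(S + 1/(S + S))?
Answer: 1225/4 ≈ 306.25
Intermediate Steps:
H(S) = S*(S + 1/(2*S))
V(7 - 1*15, H(3))² = ((½ + 3²) - (7 - 1*15))² = ((½ + 9) - (7 - 15))² = (19/2 - 1*(-8))² = (19/2 + 8)² = (35/2)² = 1225/4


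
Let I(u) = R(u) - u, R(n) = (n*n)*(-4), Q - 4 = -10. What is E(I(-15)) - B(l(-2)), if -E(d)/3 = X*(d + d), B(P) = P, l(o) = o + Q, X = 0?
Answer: 8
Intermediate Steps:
Q = -6 (Q = 4 - 10 = -6)
R(n) = -4*n**2 (R(n) = n**2*(-4) = -4*n**2)
l(o) = -6 + o (l(o) = o - 6 = -6 + o)
I(u) = -u - 4*u**2 (I(u) = -4*u**2 - u = -u - 4*u**2)
E(d) = 0 (E(d) = -0*(d + d) = -0*2*d = -3*0 = 0)
E(I(-15)) - B(l(-2)) = 0 - (-6 - 2) = 0 - 1*(-8) = 0 + 8 = 8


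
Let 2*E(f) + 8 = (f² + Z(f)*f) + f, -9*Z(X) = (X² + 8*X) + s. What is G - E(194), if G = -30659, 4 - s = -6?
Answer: 1118692/3 ≈ 3.7290e+5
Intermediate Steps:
s = 10 (s = 4 - 1*(-6) = 4 + 6 = 10)
Z(X) = -10/9 - 8*X/9 - X²/9 (Z(X) = -((X² + 8*X) + 10)/9 = -(10 + X² + 8*X)/9 = -10/9 - 8*X/9 - X²/9)
E(f) = -4 + f/2 + f²/2 + f*(-10/9 - 8*f/9 - f²/9)/2 (E(f) = -4 + ((f² + (-10/9 - 8*f/9 - f²/9)*f) + f)/2 = -4 + ((f² + f*(-10/9 - 8*f/9 - f²/9)) + f)/2 = -4 + (f + f² + f*(-10/9 - 8*f/9 - f²/9))/2 = -4 + (f/2 + f²/2 + f*(-10/9 - 8*f/9 - f²/9)/2) = -4 + f/2 + f²/2 + f*(-10/9 - 8*f/9 - f²/9)/2)
G - E(194) = -30659 - (-4 - 1/18*194 - 1/18*194³ + (1/18)*194²) = -30659 - (-4 - 97/9 - 1/18*7301384 + (1/18)*37636) = -30659 - (-4 - 97/9 - 3650692/9 + 18818/9) = -30659 - 1*(-1210669/3) = -30659 + 1210669/3 = 1118692/3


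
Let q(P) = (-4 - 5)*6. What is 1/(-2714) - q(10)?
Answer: 146555/2714 ≈ 54.000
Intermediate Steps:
q(P) = -54 (q(P) = -9*6 = -54)
1/(-2714) - q(10) = 1/(-2714) - 1*(-54) = -1/2714 + 54 = 146555/2714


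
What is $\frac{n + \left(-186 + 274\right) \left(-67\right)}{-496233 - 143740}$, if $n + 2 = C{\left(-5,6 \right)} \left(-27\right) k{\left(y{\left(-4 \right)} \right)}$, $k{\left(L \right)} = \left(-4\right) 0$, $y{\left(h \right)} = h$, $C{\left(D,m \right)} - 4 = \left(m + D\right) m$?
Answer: $\frac{5898}{639973} \approx 0.009216$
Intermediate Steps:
$C{\left(D,m \right)} = 4 + m \left(D + m\right)$ ($C{\left(D,m \right)} = 4 + \left(m + D\right) m = 4 + \left(D + m\right) m = 4 + m \left(D + m\right)$)
$k{\left(L \right)} = 0$
$n = -2$ ($n = -2 + \left(4 + 6^{2} - 30\right) \left(-27\right) 0 = -2 + \left(4 + 36 - 30\right) \left(-27\right) 0 = -2 + 10 \left(-27\right) 0 = -2 - 0 = -2 + 0 = -2$)
$\frac{n + \left(-186 + 274\right) \left(-67\right)}{-496233 - 143740} = \frac{-2 + \left(-186 + 274\right) \left(-67\right)}{-496233 - 143740} = \frac{-2 + 88 \left(-67\right)}{-639973} = \left(-2 - 5896\right) \left(- \frac{1}{639973}\right) = \left(-5898\right) \left(- \frac{1}{639973}\right) = \frac{5898}{639973}$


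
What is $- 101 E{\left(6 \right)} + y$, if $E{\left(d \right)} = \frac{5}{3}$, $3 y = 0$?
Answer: $- \frac{505}{3} \approx -168.33$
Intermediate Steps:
$y = 0$ ($y = \frac{1}{3} \cdot 0 = 0$)
$E{\left(d \right)} = \frac{5}{3}$ ($E{\left(d \right)} = 5 \cdot \frac{1}{3} = \frac{5}{3}$)
$- 101 E{\left(6 \right)} + y = \left(-101\right) \frac{5}{3} + 0 = - \frac{505}{3} + 0 = - \frac{505}{3}$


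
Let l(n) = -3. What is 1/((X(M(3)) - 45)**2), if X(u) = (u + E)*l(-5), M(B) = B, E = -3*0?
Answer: 1/2916 ≈ 0.00034294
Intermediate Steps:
E = 0
X(u) = -3*u (X(u) = (u + 0)*(-3) = u*(-3) = -3*u)
1/((X(M(3)) - 45)**2) = 1/((-3*3 - 45)**2) = 1/((-9 - 45)**2) = 1/((-54)**2) = 1/2916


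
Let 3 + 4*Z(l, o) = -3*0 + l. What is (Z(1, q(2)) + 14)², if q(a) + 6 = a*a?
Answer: 729/4 ≈ 182.25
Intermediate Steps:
q(a) = -6 + a² (q(a) = -6 + a*a = -6 + a²)
Z(l, o) = -¾ + l/4 (Z(l, o) = -¾ + (-3*0 + l)/4 = -¾ + (0 + l)/4 = -¾ + l/4)
(Z(1, q(2)) + 14)² = ((-¾ + (¼)*1) + 14)² = ((-¾ + ¼) + 14)² = (-½ + 14)² = (27/2)² = 729/4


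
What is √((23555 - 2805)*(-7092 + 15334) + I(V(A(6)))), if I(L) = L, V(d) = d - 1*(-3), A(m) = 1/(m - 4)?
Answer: √684086014/2 ≈ 13078.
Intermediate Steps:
A(m) = 1/(-4 + m)
V(d) = 3 + d (V(d) = d + 3 = 3 + d)
√((23555 - 2805)*(-7092 + 15334) + I(V(A(6)))) = √((23555 - 2805)*(-7092 + 15334) + (3 + 1/(-4 + 6))) = √(20750*8242 + (3 + 1/2)) = √(171021500 + (3 + ½)) = √(171021500 + 7/2) = √(342043007/2) = √684086014/2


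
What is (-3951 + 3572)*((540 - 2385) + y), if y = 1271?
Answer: 217546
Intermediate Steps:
(-3951 + 3572)*((540 - 2385) + y) = (-3951 + 3572)*((540 - 2385) + 1271) = -379*(-1845 + 1271) = -379*(-574) = 217546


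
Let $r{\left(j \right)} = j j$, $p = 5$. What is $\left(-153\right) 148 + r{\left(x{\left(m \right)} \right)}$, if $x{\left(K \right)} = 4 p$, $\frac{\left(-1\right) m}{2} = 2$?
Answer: $-22244$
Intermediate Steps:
$m = -4$ ($m = \left(-2\right) 2 = -4$)
$x{\left(K \right)} = 20$ ($x{\left(K \right)} = 4 \cdot 5 = 20$)
$r{\left(j \right)} = j^{2}$
$\left(-153\right) 148 + r{\left(x{\left(m \right)} \right)} = \left(-153\right) 148 + 20^{2} = -22644 + 400 = -22244$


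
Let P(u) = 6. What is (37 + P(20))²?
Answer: 1849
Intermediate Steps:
(37 + P(20))² = (37 + 6)² = 43² = 1849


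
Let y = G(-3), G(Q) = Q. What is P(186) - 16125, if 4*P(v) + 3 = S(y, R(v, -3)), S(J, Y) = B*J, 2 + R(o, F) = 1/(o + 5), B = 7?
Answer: -16131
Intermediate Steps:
R(o, F) = -2 + 1/(5 + o) (R(o, F) = -2 + 1/(o + 5) = -2 + 1/(5 + o))
y = -3
S(J, Y) = 7*J
P(v) = -6 (P(v) = -¾ + (7*(-3))/4 = -¾ + (¼)*(-21) = -¾ - 21/4 = -6)
P(186) - 16125 = -6 - 16125 = -16131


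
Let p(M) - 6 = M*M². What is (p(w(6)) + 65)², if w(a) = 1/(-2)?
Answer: 321489/64 ≈ 5023.3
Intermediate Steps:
w(a) = -½
p(M) = 6 + M³ (p(M) = 6 + M*M² = 6 + M³)
(p(w(6)) + 65)² = ((6 + (-½)³) + 65)² = ((6 - ⅛) + 65)² = (47/8 + 65)² = (567/8)² = 321489/64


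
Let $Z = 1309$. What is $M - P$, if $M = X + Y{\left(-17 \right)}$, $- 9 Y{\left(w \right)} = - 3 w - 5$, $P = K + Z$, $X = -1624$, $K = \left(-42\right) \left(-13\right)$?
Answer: $- \frac{31357}{9} \approx -3484.1$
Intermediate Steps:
$K = 546$
$P = 1855$ ($P = 546 + 1309 = 1855$)
$Y{\left(w \right)} = \frac{5}{9} + \frac{w}{3}$ ($Y{\left(w \right)} = - \frac{- 3 w - 5}{9} = - \frac{-5 - 3 w}{9} = \frac{5}{9} + \frac{w}{3}$)
$M = - \frac{14662}{9}$ ($M = -1624 + \left(\frac{5}{9} + \frac{1}{3} \left(-17\right)\right) = -1624 + \left(\frac{5}{9} - \frac{17}{3}\right) = -1624 - \frac{46}{9} = - \frac{14662}{9} \approx -1629.1$)
$M - P = - \frac{14662}{9} - 1855 = - \frac{31357}{9}$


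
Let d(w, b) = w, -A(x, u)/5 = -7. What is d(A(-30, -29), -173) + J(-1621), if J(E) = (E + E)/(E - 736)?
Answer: 85737/2357 ≈ 36.375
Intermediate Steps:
A(x, u) = 35 (A(x, u) = -5*(-7) = 35)
J(E) = 2*E/(-736 + E) (J(E) = (2*E)/(-736 + E) = 2*E/(-736 + E))
d(A(-30, -29), -173) + J(-1621) = 35 + 2*(-1621)/(-736 - 1621) = 35 + 2*(-1621)/(-2357) = 35 + 2*(-1621)*(-1/2357) = 35 + 3242/2357 = 85737/2357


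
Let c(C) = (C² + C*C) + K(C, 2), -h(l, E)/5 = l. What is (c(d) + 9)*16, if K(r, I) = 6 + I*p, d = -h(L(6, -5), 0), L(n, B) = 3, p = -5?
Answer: 7280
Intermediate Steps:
h(l, E) = -5*l
d = 15 (d = -(-5)*3 = -1*(-15) = 15)
K(r, I) = 6 - 5*I (K(r, I) = 6 + I*(-5) = 6 - 5*I)
c(C) = -4 + 2*C² (c(C) = (C² + C*C) + (6 - 5*2) = (C² + C²) + (6 - 10) = 2*C² - 4 = -4 + 2*C²)
(c(d) + 9)*16 = ((-4 + 2*15²) + 9)*16 = ((-4 + 2*225) + 9)*16 = ((-4 + 450) + 9)*16 = (446 + 9)*16 = 455*16 = 7280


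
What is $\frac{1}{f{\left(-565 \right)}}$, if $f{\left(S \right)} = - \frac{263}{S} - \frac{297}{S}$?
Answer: $\frac{113}{112} \approx 1.0089$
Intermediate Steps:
$f{\left(S \right)} = - \frac{560}{S}$
$\frac{1}{f{\left(-565 \right)}} = \frac{1}{\left(-560\right) \frac{1}{-565}} = \frac{1}{\left(-560\right) \left(- \frac{1}{565}\right)} = \frac{1}{\frac{112}{113}} = \frac{113}{112}$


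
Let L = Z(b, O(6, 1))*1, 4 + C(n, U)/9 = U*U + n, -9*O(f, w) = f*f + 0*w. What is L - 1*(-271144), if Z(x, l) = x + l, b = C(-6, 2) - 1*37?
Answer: 271049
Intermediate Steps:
O(f, w) = -f²/9 (O(f, w) = -(f*f + 0*w)/9 = -(f² + 0)/9 = -f²/9)
C(n, U) = -36 + 9*n + 9*U² (C(n, U) = -36 + 9*(U*U + n) = -36 + 9*(U² + n) = -36 + 9*(n + U²) = -36 + (9*n + 9*U²) = -36 + 9*n + 9*U²)
b = -91 (b = (-36 + 9*(-6) + 9*2²) - 1*37 = (-36 - 54 + 9*4) - 37 = (-36 - 54 + 36) - 37 = -54 - 37 = -91)
Z(x, l) = l + x
L = -95 (L = (-⅑*6² - 91)*1 = (-⅑*36 - 91)*1 = (-4 - 91)*1 = -95*1 = -95)
L - 1*(-271144) = -95 - 1*(-271144) = -95 + 271144 = 271049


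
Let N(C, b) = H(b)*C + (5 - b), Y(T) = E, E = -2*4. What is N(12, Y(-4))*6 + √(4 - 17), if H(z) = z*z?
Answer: 4686 + I*√13 ≈ 4686.0 + 3.6056*I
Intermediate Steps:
E = -8
H(z) = z²
Y(T) = -8
N(C, b) = 5 - b + C*b² (N(C, b) = b²*C + (5 - b) = C*b² + (5 - b) = 5 - b + C*b²)
N(12, Y(-4))*6 + √(4 - 17) = (5 - 1*(-8) + 12*(-8)²)*6 + √(4 - 17) = (5 + 8 + 12*64)*6 + √(-13) = (5 + 8 + 768)*6 + I*√13 = 781*6 + I*√13 = 4686 + I*√13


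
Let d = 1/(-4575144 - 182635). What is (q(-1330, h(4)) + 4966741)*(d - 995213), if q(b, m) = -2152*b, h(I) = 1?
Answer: -37069873729536631128/4757779 ≈ -7.7914e+12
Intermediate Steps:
d = -1/4757779 (d = 1/(-4757779) = -1/4757779 ≈ -2.1018e-7)
(q(-1330, h(4)) + 4966741)*(d - 995213) = (-2152*(-1330) + 4966741)*(-1/4757779 - 995213) = (2862160 + 4966741)*(-4735003511928/4757779) = 7828901*(-4735003511928/4757779) = -37069873729536631128/4757779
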